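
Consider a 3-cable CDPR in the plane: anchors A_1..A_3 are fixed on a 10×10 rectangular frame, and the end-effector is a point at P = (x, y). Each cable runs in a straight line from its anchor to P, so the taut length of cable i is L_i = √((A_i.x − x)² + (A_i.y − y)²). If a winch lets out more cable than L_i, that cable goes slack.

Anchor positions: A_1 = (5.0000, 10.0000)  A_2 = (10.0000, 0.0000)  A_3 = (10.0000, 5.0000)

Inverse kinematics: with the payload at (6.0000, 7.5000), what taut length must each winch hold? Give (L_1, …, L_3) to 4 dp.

(2.6926, 8.5000, 4.7170)

L_1: Δ = A_1−P = (-1.0000, 2.5000) → ‖Δ‖ = √7.2500 = 2.6926
L_2: Δ = A_2−P = (4.0000, -7.5000) → ‖Δ‖ = √72.2500 = 8.5000
L_3: Δ = A_3−P = (4.0000, -2.5000) → ‖Δ‖ = √22.2500 = 4.7170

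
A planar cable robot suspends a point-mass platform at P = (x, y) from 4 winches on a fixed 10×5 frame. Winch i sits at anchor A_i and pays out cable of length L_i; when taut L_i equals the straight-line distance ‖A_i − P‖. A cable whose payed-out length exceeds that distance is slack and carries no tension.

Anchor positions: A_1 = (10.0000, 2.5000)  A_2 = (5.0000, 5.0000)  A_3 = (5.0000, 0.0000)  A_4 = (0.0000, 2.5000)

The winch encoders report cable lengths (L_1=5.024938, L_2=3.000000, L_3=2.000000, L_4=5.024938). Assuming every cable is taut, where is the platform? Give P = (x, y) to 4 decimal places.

expand ‖A_i−P‖²=L_i² and subtract eq 1 (c_i ≔ ‖A_i‖²−L_i²)
c_1 = 100.0000+6.2500−25.2500 = 81.0000
eq1−eq2 → [10.0000  -5.0000]·P = 40.0000
eq1−eq3 → [10.0000  5.0000]·P = 60.0000
eq1−eq4 → [20.0000  0.0000]·P = 100.0000
2×2 solve → P = (5.0000, 2.0000)
check cable 4: ‖A_4−P‖² = 25.2500 ≈ L_4² = 25.2500 ✓

(5.0000, 2.0000)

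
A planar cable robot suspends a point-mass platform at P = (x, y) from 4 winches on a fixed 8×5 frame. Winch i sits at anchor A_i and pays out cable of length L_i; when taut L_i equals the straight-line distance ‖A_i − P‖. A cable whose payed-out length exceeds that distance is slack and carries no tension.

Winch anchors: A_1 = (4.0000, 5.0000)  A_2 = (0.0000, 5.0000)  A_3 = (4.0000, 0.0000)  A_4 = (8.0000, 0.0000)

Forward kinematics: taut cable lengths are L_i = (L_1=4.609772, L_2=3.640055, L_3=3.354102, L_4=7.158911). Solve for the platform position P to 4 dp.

expand ‖A_i−P‖²=L_i² and subtract eq 1 (k_i ≔ ‖A_i‖²−L_i²)
k_1 = 16.0000+25.0000−21.2500 = 19.7500
eq1−eq2 → [8.0000  0.0000]·P = 8.0000
eq1−eq3 → [0.0000  10.0000]·P = 15.0000
eq1−eq4 → [-8.0000  10.0000]·P = 7.0000
2×2 solve → P = (1.0000, 1.5000)
check cable 4: ‖A_4−P‖² = 51.2500 ≈ L_4² = 51.2500 ✓

(1.0000, 1.5000)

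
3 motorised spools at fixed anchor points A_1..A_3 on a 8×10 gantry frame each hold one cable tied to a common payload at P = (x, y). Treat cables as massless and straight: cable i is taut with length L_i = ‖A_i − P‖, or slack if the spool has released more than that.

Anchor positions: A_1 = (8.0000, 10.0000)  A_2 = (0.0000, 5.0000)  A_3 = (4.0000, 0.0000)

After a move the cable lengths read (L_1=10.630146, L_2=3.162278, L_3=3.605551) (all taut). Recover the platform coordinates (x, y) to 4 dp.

(1.0000, 2.0000)

circle eqns → linear via eq_j − eq_1; set k_j = A_j·A_j − L_j²
k_1 = 64.0000+100.0000−113.0000 = 51.0000
16.0000·x + 10.0000·y = k_1−k_2 = 36.0000
8.0000·x + 20.0000·y = k_1−k_3 = 48.0000
solve first two rows → x=1.0000, y=2.0000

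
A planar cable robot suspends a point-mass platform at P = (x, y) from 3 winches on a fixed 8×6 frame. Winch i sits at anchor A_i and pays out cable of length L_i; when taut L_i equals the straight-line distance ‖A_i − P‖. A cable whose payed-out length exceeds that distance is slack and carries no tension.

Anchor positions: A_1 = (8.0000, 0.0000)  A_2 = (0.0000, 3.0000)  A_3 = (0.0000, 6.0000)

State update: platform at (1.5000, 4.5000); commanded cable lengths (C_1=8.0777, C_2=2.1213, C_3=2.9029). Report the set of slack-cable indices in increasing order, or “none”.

i=1: geometric 7.9057 vs commanded 8.0777 ⇒ slack
i=2: geometric 2.1213 vs commanded 2.1213 ⇒ taut
i=3: geometric 2.1213 vs commanded 2.9029 ⇒ slack

1, 3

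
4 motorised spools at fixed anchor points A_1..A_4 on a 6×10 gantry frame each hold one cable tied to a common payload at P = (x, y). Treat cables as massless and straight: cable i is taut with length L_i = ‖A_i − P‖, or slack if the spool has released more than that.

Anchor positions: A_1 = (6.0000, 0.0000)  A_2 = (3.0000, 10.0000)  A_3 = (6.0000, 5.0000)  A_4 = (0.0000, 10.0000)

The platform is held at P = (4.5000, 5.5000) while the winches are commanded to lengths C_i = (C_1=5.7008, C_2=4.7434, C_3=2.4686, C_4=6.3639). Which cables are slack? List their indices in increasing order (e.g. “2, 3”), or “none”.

i=1: geometric 5.7009 vs commanded 5.7008 ⇒ taut
i=2: geometric 4.7434 vs commanded 4.7434 ⇒ taut
i=3: geometric 1.5811 vs commanded 2.4686 ⇒ slack
i=4: geometric 6.3640 vs commanded 6.3639 ⇒ taut

3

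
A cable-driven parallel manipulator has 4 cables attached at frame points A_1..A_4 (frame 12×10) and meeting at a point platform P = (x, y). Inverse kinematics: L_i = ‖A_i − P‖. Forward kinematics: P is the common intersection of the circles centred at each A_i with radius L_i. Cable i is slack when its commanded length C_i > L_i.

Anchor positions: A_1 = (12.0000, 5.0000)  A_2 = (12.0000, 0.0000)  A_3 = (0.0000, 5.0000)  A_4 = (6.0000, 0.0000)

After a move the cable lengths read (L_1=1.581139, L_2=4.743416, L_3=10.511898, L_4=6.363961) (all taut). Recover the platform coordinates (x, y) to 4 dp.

(10.5000, 4.5000)

each cable: (A_i−P)·(A_i−P) = L_i²; let k_i = ‖A_i‖²−L_i²
k_1 = 144.0000+25.0000−2.5000 = 166.5000
row 1: 0.0000x + 10.0000y = 45.0000  (k_2=121.5000)
row 2: 24.0000x + 0.0000y = 252.0000  (k_3=-85.5000)
row 3: 12.0000x + 10.0000y = 171.0000  (k_4=-4.5000)
Cramer on rows 1–2 → x = 10.5000, y = 4.5000
check cable 4: ‖A_4−P‖² = 40.5000 ≈ L_4² = 40.5000 ✓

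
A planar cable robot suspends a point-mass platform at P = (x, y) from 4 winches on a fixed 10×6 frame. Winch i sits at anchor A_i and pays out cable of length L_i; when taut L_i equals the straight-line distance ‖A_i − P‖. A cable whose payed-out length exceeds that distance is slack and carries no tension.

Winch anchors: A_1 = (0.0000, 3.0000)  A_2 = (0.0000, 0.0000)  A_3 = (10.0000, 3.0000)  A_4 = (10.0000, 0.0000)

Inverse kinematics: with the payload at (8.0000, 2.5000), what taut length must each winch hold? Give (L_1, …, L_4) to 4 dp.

(8.0156, 8.3815, 2.0616, 3.2016)

cable 1: Δx=-8.0000, Δy=0.5000; L_1 = √(Δx²+Δy²) = 8.0156
cable 2: Δx=-8.0000, Δy=-2.5000; L_2 = √(Δx²+Δy²) = 8.3815
cable 3: Δx=2.0000, Δy=0.5000; L_3 = √(Δx²+Δy²) = 2.0616
cable 4: Δx=2.0000, Δy=-2.5000; L_4 = √(Δx²+Δy²) = 3.2016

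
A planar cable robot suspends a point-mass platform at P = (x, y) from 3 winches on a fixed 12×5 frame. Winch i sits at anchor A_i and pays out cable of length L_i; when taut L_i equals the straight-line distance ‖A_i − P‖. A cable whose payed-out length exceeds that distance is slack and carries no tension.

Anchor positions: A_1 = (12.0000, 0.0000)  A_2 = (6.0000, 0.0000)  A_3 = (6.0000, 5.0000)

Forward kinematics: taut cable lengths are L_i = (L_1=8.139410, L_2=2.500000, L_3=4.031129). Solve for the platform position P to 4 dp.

expand ‖A_i−P‖²=L_i² and subtract eq 1 (c_i ≔ ‖A_i‖²−L_i²)
c_1 = 144.0000+0.0000−66.2500 = 77.7500
eq1−eq2 → [12.0000  0.0000]·P = 48.0000
eq1−eq3 → [12.0000  -10.0000]·P = 33.0000
2×2 solve → P = (4.0000, 1.5000)

(4.0000, 1.5000)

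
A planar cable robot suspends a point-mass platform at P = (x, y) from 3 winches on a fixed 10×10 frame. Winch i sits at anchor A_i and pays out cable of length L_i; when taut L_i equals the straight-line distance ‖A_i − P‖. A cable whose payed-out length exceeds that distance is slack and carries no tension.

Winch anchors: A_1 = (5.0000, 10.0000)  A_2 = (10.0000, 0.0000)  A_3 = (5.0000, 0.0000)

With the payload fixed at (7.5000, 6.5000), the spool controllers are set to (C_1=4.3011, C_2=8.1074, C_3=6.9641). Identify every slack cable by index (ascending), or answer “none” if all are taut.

2

cable 1: L_1 = ‖A_1−P‖ = 4.3012;  C_1 = 4.3011 → taut
cable 2: L_2 = ‖A_2−P‖ = 6.9642;  C_2 = 8.1074 → slack
cable 3: L_3 = ‖A_3−P‖ = 6.9642;  C_3 = 6.9641 → taut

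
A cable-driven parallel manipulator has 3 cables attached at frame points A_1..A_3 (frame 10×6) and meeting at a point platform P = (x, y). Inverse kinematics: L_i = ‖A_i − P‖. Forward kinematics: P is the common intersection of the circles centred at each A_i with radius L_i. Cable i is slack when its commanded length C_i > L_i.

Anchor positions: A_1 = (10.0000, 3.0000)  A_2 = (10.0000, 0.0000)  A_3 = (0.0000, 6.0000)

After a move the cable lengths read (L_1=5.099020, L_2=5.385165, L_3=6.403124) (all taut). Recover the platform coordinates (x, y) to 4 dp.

expand ‖A_i−P‖²=L_i² and subtract eq 1 (c_i ≔ ‖A_i‖²−L_i²)
c_1 = 100.0000+9.0000−26.0000 = 83.0000
eq1−eq2 → [0.0000  6.0000]·P = 12.0000
eq1−eq3 → [20.0000  -6.0000]·P = 88.0000
2×2 solve → P = (5.0000, 2.0000)

(5.0000, 2.0000)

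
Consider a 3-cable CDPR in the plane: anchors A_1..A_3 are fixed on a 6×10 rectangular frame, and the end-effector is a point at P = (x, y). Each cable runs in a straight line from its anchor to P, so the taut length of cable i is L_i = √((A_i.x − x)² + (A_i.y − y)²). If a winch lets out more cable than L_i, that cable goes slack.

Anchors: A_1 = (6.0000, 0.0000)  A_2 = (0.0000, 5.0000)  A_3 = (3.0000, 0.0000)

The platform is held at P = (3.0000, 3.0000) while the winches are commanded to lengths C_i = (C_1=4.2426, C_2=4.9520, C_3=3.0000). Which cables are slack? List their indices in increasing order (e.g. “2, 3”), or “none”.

2

i=1: geometric 4.2426 vs commanded 4.2426 ⇒ taut
i=2: geometric 3.6056 vs commanded 4.9520 ⇒ slack
i=3: geometric 3.0000 vs commanded 3.0000 ⇒ taut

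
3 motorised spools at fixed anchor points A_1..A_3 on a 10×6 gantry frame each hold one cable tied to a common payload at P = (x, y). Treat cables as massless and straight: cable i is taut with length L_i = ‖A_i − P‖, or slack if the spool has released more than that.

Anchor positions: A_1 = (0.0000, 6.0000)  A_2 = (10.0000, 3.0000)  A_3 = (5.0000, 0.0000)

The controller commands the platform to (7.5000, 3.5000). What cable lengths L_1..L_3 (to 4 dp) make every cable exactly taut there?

(7.9057, 2.5495, 4.3012)

cable 1: Δx=-7.5000, Δy=2.5000; L_1 = √(Δx²+Δy²) = 7.9057
cable 2: Δx=2.5000, Δy=-0.5000; L_2 = √(Δx²+Δy²) = 2.5495
cable 3: Δx=-2.5000, Δy=-3.5000; L_3 = √(Δx²+Δy²) = 4.3012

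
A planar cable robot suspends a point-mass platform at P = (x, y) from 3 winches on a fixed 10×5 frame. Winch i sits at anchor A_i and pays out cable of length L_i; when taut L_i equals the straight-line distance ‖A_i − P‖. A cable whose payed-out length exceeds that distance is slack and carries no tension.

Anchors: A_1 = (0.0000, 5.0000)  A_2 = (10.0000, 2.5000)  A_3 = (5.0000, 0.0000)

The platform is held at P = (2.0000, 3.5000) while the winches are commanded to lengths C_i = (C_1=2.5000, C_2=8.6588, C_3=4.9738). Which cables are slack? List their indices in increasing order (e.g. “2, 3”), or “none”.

2, 3

cable 1: √((-2.0000)²+(1.5000)²)=2.5000, C_1=2.5000: taut
cable 2: √((8.0000)²+(-1.0000)²)=8.0623, C_2=8.6588: slack
cable 3: √((3.0000)²+(-3.5000)²)=4.6098, C_3=4.9738: slack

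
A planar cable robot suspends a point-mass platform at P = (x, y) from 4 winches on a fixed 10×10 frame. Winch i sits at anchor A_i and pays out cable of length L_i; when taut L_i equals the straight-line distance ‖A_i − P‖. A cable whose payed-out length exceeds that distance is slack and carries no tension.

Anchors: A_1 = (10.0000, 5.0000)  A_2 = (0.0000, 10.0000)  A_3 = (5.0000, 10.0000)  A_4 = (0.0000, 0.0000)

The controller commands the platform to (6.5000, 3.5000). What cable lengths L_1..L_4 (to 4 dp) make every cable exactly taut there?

(3.8079, 9.1924, 6.6708, 7.3824)

L_1 = √((10.0000−6.5000)² + (5.0000−3.5000)²) = 3.8079
L_2 = √((0.0000−6.5000)² + (10.0000−3.5000)²) = 9.1924
L_3 = √((5.0000−6.5000)² + (10.0000−3.5000)²) = 6.6708
L_4 = √((0.0000−6.5000)² + (0.0000−3.5000)²) = 7.3824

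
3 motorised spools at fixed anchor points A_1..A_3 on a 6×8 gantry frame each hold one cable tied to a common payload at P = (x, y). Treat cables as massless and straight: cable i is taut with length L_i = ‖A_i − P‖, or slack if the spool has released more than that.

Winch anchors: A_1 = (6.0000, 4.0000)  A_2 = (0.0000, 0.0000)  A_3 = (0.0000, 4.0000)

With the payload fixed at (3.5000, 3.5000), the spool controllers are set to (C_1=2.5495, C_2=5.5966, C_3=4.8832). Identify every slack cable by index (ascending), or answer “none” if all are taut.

2, 3

i=1: geometric 2.5495 vs commanded 2.5495 ⇒ taut
i=2: geometric 4.9497 vs commanded 5.5966 ⇒ slack
i=3: geometric 3.5355 vs commanded 4.8832 ⇒ slack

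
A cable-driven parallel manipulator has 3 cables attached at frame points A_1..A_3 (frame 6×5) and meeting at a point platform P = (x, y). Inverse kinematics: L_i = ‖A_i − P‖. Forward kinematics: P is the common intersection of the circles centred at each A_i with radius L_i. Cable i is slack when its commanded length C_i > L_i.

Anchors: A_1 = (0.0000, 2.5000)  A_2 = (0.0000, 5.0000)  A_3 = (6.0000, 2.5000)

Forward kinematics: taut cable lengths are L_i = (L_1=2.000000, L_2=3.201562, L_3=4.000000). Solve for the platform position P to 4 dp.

circle eqns → linear via eq_j − eq_1; set c_j = A_j·A_j − L_j²
c_1 = 0.0000+6.2500−4.0000 = 2.2500
0.0000·x − 5.0000·y = c_1−c_2 = -12.5000
-12.0000·x + 0.0000·y = c_1−c_3 = -24.0000
solve first two rows → x=2.0000, y=2.5000

(2.0000, 2.5000)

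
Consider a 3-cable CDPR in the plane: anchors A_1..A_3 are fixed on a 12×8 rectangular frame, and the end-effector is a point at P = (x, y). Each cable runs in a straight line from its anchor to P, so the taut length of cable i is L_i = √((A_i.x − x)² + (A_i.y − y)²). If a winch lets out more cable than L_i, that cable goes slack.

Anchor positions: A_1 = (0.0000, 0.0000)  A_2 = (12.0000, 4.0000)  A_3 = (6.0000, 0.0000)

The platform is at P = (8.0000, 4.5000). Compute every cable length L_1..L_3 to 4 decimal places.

L_1: Δ = A_1−P = (-8.0000, -4.5000) → ‖Δ‖ = √84.2500 = 9.1788
L_2: Δ = A_2−P = (4.0000, -0.5000) → ‖Δ‖ = √16.2500 = 4.0311
L_3: Δ = A_3−P = (-2.0000, -4.5000) → ‖Δ‖ = √24.2500 = 4.9244

(9.1788, 4.0311, 4.9244)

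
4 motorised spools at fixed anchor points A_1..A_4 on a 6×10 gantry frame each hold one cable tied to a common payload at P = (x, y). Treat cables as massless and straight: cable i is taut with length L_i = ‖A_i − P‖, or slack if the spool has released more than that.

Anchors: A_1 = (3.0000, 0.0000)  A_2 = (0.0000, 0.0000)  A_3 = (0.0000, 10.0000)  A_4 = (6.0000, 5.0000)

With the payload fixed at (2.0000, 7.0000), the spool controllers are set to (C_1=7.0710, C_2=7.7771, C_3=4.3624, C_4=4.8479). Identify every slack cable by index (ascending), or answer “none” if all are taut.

2, 3, 4

i=1: geometric 7.0711 vs commanded 7.0710 ⇒ taut
i=2: geometric 7.2801 vs commanded 7.7771 ⇒ slack
i=3: geometric 3.6056 vs commanded 4.3624 ⇒ slack
i=4: geometric 4.4721 vs commanded 4.8479 ⇒ slack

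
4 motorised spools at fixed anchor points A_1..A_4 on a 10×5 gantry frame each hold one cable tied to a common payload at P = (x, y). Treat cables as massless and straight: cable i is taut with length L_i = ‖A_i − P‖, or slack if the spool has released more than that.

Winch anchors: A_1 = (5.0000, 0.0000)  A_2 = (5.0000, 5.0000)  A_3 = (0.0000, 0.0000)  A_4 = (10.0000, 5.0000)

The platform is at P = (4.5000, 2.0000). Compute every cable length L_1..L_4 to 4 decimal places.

L_1: Δ = A_1−P = (0.5000, -2.0000) → ‖Δ‖ = √4.2500 = 2.0616
L_2: Δ = A_2−P = (0.5000, 3.0000) → ‖Δ‖ = √9.2500 = 3.0414
L_3: Δ = A_3−P = (-4.5000, -2.0000) → ‖Δ‖ = √24.2500 = 4.9244
L_4: Δ = A_4−P = (5.5000, 3.0000) → ‖Δ‖ = √39.2500 = 6.2650

(2.0616, 3.0414, 4.9244, 6.2650)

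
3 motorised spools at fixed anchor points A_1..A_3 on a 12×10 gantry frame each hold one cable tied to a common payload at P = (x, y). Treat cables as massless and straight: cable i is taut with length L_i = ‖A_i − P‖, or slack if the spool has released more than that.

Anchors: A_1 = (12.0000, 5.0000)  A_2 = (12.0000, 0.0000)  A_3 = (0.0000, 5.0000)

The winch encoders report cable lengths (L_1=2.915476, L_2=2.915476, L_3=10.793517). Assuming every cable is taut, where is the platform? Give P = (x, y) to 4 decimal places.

(10.5000, 2.5000)

circle eqns → linear via eq_j − eq_1; set c_j = A_j·A_j − L_j²
c_1 = 144.0000+25.0000−8.5000 = 160.5000
0.0000·x + 10.0000·y = c_1−c_2 = 25.0000
24.0000·x + 0.0000·y = c_1−c_3 = 252.0000
solve first two rows → x=10.5000, y=2.5000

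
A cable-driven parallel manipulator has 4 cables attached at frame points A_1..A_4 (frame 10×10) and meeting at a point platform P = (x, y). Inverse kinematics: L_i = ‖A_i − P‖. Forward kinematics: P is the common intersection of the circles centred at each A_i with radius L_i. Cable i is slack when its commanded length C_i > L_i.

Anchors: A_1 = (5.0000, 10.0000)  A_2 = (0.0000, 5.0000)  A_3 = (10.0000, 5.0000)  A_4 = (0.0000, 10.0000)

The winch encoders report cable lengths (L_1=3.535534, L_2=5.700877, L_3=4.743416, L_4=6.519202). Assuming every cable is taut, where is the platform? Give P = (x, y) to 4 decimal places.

expand ‖A_i−P‖²=L_i² and subtract eq 1 (c_i ≔ ‖A_i‖²−L_i²)
c_1 = 25.0000+100.0000−12.5000 = 112.5000
eq1−eq2 → [10.0000  10.0000]·P = 120.0000
eq1−eq3 → [-10.0000  10.0000]·P = 10.0000
eq1−eq4 → [10.0000  0.0000]·P = 55.0000
2×2 solve → P = (5.5000, 6.5000)
check cable 4: ‖A_4−P‖² = 42.5000 ≈ L_4² = 42.5000 ✓

(5.5000, 6.5000)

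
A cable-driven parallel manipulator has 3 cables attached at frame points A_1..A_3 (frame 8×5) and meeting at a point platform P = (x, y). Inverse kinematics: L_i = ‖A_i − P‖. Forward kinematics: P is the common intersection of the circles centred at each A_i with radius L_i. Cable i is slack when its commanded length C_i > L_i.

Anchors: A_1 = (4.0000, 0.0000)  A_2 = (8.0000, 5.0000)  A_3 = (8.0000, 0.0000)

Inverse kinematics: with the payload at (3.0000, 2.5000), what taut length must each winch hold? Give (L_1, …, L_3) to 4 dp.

L_1: Δ = A_1−P = (1.0000, -2.5000) → ‖Δ‖ = √7.2500 = 2.6926
L_2: Δ = A_2−P = (5.0000, 2.5000) → ‖Δ‖ = √31.2500 = 5.5902
L_3: Δ = A_3−P = (5.0000, -2.5000) → ‖Δ‖ = √31.2500 = 5.5902

(2.6926, 5.5902, 5.5902)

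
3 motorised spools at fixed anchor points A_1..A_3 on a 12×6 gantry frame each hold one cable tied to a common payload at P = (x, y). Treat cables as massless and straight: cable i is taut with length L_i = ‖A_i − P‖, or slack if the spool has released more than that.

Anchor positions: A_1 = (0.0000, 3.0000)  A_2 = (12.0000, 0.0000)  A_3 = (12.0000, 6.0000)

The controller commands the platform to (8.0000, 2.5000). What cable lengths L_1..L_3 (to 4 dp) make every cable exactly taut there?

(8.0156, 4.7170, 5.3151)

L_1: Δ = A_1−P = (-8.0000, 0.5000) → ‖Δ‖ = √64.2500 = 8.0156
L_2: Δ = A_2−P = (4.0000, -2.5000) → ‖Δ‖ = √22.2500 = 4.7170
L_3: Δ = A_3−P = (4.0000, 3.5000) → ‖Δ‖ = √28.2500 = 5.3151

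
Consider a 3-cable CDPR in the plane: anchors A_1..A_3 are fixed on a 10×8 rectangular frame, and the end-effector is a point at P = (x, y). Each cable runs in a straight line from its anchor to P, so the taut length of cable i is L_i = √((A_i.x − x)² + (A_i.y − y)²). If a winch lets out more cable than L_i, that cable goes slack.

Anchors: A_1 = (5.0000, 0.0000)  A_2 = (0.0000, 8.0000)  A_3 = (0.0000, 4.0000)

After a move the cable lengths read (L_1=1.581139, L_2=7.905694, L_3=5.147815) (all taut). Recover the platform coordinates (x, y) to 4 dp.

(4.5000, 1.5000)

each cable: (A_i−P)·(A_i−P) = L_i²; let c_i = ‖A_i‖²−L_i²
c_1 = 25.0000+0.0000−2.5000 = 22.5000
row 1: 10.0000x − 16.0000y = 21.0000  (c_2=1.5000)
row 2: 10.0000x − 8.0000y = 33.0000  (c_3=-10.5000)
Cramer on rows 1–2 → x = 4.5000, y = 1.5000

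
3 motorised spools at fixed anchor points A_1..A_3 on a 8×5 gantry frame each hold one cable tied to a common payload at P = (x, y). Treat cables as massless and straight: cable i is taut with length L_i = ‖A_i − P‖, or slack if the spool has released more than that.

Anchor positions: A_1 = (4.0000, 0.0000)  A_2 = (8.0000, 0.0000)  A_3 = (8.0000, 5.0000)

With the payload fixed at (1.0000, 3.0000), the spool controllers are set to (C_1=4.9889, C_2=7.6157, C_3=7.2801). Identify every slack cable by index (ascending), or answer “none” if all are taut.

1

cable 1: √((3.0000)²+(-3.0000)²)=4.2426, C_1=4.9889: slack
cable 2: √((7.0000)²+(-3.0000)²)=7.6158, C_2=7.6157: taut
cable 3: √((7.0000)²+(2.0000)²)=7.2801, C_3=7.2801: taut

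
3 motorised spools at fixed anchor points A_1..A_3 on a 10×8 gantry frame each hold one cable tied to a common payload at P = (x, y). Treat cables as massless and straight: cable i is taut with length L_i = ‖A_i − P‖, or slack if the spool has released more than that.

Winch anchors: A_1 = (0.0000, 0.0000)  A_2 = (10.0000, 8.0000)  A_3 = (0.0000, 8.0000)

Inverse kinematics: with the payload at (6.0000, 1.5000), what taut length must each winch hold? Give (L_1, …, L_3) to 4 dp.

(6.1847, 7.6322, 8.8459)

L_1 = √((0.0000−6.0000)² + (0.0000−1.5000)²) = 6.1847
L_2 = √((10.0000−6.0000)² + (8.0000−1.5000)²) = 7.6322
L_3 = √((0.0000−6.0000)² + (8.0000−1.5000)²) = 8.8459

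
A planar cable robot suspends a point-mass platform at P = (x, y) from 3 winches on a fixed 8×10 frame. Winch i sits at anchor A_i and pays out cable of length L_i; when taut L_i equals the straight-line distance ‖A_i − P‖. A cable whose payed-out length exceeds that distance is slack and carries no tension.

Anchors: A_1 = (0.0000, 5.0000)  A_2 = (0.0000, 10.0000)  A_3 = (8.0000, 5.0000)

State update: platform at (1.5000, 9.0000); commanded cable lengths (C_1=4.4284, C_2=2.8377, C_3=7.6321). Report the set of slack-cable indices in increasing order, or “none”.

cable 1: √((-1.5000)²+(-4.0000)²)=4.2720, C_1=4.4284: slack
cable 2: √((-1.5000)²+(1.0000)²)=1.8028, C_2=2.8377: slack
cable 3: √((6.5000)²+(-4.0000)²)=7.6322, C_3=7.6321: taut

1, 2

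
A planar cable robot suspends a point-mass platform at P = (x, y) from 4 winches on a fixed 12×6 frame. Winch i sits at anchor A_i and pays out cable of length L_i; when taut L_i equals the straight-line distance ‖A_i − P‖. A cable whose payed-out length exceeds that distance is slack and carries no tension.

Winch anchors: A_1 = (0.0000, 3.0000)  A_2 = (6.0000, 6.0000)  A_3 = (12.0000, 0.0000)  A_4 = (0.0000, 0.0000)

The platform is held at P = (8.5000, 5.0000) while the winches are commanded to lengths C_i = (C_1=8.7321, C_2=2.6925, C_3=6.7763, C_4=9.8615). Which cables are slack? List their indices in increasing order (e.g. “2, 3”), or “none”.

cable 1: L_1 = ‖A_1−P‖ = 8.7321;  C_1 = 8.7321 → taut
cable 2: L_2 = ‖A_2−P‖ = 2.6926;  C_2 = 2.6925 → taut
cable 3: L_3 = ‖A_3−P‖ = 6.1033;  C_3 = 6.7763 → slack
cable 4: L_4 = ‖A_4−P‖ = 9.8615;  C_4 = 9.8615 → taut

3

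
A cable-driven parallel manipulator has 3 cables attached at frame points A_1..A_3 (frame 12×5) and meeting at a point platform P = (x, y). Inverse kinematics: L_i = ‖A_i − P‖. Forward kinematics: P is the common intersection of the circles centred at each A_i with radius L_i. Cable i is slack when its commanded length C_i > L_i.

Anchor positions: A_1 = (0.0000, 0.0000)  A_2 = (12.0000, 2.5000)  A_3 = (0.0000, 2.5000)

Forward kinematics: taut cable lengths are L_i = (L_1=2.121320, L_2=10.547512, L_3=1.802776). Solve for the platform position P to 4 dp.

(1.5000, 1.5000)

circle eqns → linear via eq_j − eq_1; set c_j = A_j·A_j − L_j²
c_1 = 0.0000+0.0000−4.5000 = -4.5000
-24.0000·x − 5.0000·y = c_1−c_2 = -43.5000
0.0000·x − 5.0000·y = c_1−c_3 = -7.5000
solve first two rows → x=1.5000, y=1.5000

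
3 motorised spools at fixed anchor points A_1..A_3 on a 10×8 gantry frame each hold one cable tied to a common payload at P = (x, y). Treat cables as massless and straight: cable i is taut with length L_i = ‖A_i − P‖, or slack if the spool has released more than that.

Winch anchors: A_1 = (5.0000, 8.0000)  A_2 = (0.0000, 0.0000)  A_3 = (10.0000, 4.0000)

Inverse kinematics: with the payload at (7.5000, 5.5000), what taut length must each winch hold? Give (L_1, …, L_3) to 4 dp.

L_1: Δ = A_1−P = (-2.5000, 2.5000) → ‖Δ‖ = √12.5000 = 3.5355
L_2: Δ = A_2−P = (-7.5000, -5.5000) → ‖Δ‖ = √86.5000 = 9.3005
L_3: Δ = A_3−P = (2.5000, -1.5000) → ‖Δ‖ = √8.5000 = 2.9155

(3.5355, 9.3005, 2.9155)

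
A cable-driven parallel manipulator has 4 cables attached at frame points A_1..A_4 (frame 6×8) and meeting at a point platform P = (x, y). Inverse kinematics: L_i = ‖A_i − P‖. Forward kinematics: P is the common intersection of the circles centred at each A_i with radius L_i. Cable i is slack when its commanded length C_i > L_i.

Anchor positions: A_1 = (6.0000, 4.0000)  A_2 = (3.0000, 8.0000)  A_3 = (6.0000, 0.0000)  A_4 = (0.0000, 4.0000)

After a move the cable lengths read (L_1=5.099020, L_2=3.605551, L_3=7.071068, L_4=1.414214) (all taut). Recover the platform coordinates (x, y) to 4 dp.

each cable: (A_i−P)·(A_i−P) = L_i²; let c_i = ‖A_i‖²−L_i²
c_1 = 36.0000+16.0000−26.0000 = 26.0000
row 1: 6.0000x − 8.0000y = -34.0000  (c_2=60.0000)
row 2: 0.0000x + 8.0000y = 40.0000  (c_3=-14.0000)
row 3: 12.0000x + 0.0000y = 12.0000  (c_4=14.0000)
Cramer on rows 1–2 → x = 1.0000, y = 5.0000
check cable 4: ‖A_4−P‖² = 2.0000 ≈ L_4² = 2.0000 ✓

(1.0000, 5.0000)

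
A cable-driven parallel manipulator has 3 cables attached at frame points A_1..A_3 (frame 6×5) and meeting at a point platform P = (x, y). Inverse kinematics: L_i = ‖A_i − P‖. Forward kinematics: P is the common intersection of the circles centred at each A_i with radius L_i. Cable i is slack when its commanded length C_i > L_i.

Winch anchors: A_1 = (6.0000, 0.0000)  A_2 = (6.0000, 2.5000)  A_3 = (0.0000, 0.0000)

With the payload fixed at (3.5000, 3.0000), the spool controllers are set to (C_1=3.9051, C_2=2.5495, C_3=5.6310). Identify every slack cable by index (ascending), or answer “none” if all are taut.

cable 1: L_1 = ‖A_1−P‖ = 3.9051;  C_1 = 3.9051 → taut
cable 2: L_2 = ‖A_2−P‖ = 2.5495;  C_2 = 2.5495 → taut
cable 3: L_3 = ‖A_3−P‖ = 4.6098;  C_3 = 5.6310 → slack

3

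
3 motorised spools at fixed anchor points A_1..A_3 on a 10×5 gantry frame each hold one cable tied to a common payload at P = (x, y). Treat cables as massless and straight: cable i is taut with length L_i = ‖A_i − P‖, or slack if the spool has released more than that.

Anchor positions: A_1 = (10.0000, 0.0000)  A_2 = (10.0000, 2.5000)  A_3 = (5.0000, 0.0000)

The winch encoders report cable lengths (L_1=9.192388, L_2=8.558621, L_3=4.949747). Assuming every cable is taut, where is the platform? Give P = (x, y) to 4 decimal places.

each cable: (A_i−P)·(A_i−P) = L_i²; let k_i = ‖A_i‖²−L_i²
k_1 = 100.0000+0.0000−84.5000 = 15.5000
row 1: 0.0000x − 5.0000y = -17.5000  (k_2=33.0000)
row 2: 10.0000x + 0.0000y = 15.0000  (k_3=0.5000)
Cramer on rows 1–2 → x = 1.5000, y = 3.5000

(1.5000, 3.5000)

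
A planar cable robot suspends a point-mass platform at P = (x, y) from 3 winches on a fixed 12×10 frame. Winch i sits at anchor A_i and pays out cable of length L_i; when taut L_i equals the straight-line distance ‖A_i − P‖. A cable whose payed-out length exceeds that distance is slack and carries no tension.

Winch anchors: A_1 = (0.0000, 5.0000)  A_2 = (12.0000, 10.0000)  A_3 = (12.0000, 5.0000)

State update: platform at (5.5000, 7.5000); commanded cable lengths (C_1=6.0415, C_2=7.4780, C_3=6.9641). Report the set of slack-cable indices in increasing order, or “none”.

2

i=1: geometric 6.0415 vs commanded 6.0415 ⇒ taut
i=2: geometric 6.9642 vs commanded 7.4780 ⇒ slack
i=3: geometric 6.9642 vs commanded 6.9641 ⇒ taut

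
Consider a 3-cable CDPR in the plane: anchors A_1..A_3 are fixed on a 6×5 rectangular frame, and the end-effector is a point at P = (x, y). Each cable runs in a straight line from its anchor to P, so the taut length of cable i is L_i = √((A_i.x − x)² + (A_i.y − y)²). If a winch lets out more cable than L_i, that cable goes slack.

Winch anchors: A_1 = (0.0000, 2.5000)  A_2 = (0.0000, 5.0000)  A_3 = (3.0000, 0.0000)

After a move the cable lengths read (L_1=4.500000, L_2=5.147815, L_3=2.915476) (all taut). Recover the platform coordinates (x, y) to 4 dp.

circle eqns → linear via eq_j − eq_1; set k_j = A_j·A_j − L_j²
k_1 = 0.0000+6.2500−20.2500 = -14.0000
0.0000·x − 5.0000·y = k_1−k_2 = -12.5000
-6.0000·x + 5.0000·y = k_1−k_3 = -14.5000
solve first two rows → x=4.5000, y=2.5000

(4.5000, 2.5000)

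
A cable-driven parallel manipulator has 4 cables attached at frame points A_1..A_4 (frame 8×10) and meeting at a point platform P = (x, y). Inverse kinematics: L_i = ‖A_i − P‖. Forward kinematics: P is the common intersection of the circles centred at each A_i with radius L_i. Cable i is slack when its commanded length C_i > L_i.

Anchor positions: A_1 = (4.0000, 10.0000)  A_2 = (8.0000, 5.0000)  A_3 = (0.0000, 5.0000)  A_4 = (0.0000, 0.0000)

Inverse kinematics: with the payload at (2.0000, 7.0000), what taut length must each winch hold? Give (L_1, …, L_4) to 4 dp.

(3.6056, 6.3246, 2.8284, 7.2801)

L_1: Δ = A_1−P = (2.0000, 3.0000) → ‖Δ‖ = √13.0000 = 3.6056
L_2: Δ = A_2−P = (6.0000, -2.0000) → ‖Δ‖ = √40.0000 = 6.3246
L_3: Δ = A_3−P = (-2.0000, -2.0000) → ‖Δ‖ = √8.0000 = 2.8284
L_4: Δ = A_4−P = (-2.0000, -7.0000) → ‖Δ‖ = √53.0000 = 7.2801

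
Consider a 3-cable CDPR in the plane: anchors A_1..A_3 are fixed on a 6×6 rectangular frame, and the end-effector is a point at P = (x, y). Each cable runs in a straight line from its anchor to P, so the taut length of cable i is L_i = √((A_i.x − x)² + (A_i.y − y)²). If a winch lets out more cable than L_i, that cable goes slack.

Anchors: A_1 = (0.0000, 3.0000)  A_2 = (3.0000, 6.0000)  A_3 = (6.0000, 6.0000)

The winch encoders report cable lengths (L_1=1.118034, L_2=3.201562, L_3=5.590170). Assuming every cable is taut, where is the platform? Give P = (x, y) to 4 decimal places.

(1.0000, 3.5000)

each cable: (A_i−P)·(A_i−P) = L_i²; let k_i = ‖A_i‖²−L_i²
k_1 = 0.0000+9.0000−1.2500 = 7.7500
row 1: -6.0000x − 6.0000y = -27.0000  (k_2=34.7500)
row 2: -12.0000x − 6.0000y = -33.0000  (k_3=40.7500)
Cramer on rows 1–2 → x = 1.0000, y = 3.5000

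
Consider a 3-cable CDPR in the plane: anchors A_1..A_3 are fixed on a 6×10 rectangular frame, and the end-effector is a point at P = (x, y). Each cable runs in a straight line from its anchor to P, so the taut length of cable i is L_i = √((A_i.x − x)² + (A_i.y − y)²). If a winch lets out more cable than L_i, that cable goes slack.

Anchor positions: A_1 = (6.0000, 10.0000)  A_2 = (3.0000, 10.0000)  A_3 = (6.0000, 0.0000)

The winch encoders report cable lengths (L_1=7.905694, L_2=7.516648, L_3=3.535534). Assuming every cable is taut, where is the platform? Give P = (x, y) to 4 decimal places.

each cable: (A_i−P)·(A_i−P) = L_i²; let k_i = ‖A_i‖²−L_i²
k_1 = 36.0000+100.0000−62.5000 = 73.5000
row 1: 6.0000x + 0.0000y = 21.0000  (k_2=52.5000)
row 2: 0.0000x + 20.0000y = 50.0000  (k_3=23.5000)
Cramer on rows 1–2 → x = 3.5000, y = 2.5000

(3.5000, 2.5000)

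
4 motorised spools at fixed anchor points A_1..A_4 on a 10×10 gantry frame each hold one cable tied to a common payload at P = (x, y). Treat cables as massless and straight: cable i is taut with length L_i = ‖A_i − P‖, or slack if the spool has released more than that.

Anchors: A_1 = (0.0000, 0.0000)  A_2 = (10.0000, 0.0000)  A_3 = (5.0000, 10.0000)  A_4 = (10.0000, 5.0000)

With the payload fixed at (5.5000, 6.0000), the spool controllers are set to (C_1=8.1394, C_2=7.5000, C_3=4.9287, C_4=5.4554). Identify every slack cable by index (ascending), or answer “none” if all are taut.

3, 4

i=1: geometric 8.1394 vs commanded 8.1394 ⇒ taut
i=2: geometric 7.5000 vs commanded 7.5000 ⇒ taut
i=3: geometric 4.0311 vs commanded 4.9287 ⇒ slack
i=4: geometric 4.6098 vs commanded 5.4554 ⇒ slack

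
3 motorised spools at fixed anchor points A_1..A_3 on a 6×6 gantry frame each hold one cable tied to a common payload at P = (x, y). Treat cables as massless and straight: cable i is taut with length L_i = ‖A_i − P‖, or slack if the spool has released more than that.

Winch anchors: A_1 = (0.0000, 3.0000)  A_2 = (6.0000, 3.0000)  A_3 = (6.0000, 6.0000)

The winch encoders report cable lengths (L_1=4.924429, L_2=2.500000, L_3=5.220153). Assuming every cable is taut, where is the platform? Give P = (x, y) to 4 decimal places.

expand ‖A_i−P‖²=L_i² and subtract eq 1 (c_i ≔ ‖A_i‖²−L_i²)
c_1 = 0.0000+9.0000−24.2500 = -15.2500
eq1−eq2 → [-12.0000  0.0000]·P = -54.0000
eq1−eq3 → [-12.0000  -6.0000]·P = -60.0000
2×2 solve → P = (4.5000, 1.0000)

(4.5000, 1.0000)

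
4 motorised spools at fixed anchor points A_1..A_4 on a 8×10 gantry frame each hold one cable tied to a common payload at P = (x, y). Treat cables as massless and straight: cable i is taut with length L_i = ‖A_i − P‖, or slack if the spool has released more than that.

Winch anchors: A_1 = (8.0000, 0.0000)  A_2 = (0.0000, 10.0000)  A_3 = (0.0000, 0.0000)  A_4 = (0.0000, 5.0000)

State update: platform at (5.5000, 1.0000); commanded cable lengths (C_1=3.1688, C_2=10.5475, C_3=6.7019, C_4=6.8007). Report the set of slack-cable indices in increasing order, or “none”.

1, 3

cable 1: √((2.5000)²+(-1.0000)²)=2.6926, C_1=3.1688: slack
cable 2: √((-5.5000)²+(9.0000)²)=10.5475, C_2=10.5475: taut
cable 3: √((-5.5000)²+(-1.0000)²)=5.5902, C_3=6.7019: slack
cable 4: √((-5.5000)²+(4.0000)²)=6.8007, C_4=6.8007: taut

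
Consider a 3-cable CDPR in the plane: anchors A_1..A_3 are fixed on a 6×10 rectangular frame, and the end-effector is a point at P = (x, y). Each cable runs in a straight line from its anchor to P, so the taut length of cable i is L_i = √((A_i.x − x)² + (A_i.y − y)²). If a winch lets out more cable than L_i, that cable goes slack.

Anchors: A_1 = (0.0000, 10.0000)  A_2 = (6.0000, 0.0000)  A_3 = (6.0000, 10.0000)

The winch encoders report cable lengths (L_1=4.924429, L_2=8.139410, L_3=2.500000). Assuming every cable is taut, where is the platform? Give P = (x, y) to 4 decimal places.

each cable: (A_i−P)·(A_i−P) = L_i²; let q_i = ‖A_i‖²−L_i²
q_1 = 0.0000+100.0000−24.2500 = 75.7500
row 1: -12.0000x + 20.0000y = 106.0000  (q_2=-30.2500)
row 2: -12.0000x + 0.0000y = -54.0000  (q_3=129.7500)
Cramer on rows 1–2 → x = 4.5000, y = 8.0000

(4.5000, 8.0000)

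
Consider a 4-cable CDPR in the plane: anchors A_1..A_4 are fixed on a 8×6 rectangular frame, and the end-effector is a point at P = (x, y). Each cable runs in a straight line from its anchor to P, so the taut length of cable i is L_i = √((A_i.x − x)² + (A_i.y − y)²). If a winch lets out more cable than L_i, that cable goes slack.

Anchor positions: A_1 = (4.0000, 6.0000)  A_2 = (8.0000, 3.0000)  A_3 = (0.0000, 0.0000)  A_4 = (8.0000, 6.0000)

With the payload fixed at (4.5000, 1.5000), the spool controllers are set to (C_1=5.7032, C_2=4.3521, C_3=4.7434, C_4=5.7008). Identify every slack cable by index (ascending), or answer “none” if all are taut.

cable 1: L_1 = ‖A_1−P‖ = 4.5277;  C_1 = 5.7032 → slack
cable 2: L_2 = ‖A_2−P‖ = 3.8079;  C_2 = 4.3521 → slack
cable 3: L_3 = ‖A_3−P‖ = 4.7434;  C_3 = 4.7434 → taut
cable 4: L_4 = ‖A_4−P‖ = 5.7009;  C_4 = 5.7008 → taut

1, 2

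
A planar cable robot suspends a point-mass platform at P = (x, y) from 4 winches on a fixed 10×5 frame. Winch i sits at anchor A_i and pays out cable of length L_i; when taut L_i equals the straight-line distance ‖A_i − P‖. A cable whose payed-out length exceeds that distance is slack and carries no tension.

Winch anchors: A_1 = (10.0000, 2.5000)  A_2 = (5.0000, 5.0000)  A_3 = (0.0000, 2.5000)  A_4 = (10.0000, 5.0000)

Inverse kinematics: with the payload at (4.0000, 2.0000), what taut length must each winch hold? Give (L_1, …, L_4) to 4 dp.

L_1: Δ = A_1−P = (6.0000, 0.5000) → ‖Δ‖ = √36.2500 = 6.0208
L_2: Δ = A_2−P = (1.0000, 3.0000) → ‖Δ‖ = √10.0000 = 3.1623
L_3: Δ = A_3−P = (-4.0000, 0.5000) → ‖Δ‖ = √16.2500 = 4.0311
L_4: Δ = A_4−P = (6.0000, 3.0000) → ‖Δ‖ = √45.0000 = 6.7082

(6.0208, 3.1623, 4.0311, 6.7082)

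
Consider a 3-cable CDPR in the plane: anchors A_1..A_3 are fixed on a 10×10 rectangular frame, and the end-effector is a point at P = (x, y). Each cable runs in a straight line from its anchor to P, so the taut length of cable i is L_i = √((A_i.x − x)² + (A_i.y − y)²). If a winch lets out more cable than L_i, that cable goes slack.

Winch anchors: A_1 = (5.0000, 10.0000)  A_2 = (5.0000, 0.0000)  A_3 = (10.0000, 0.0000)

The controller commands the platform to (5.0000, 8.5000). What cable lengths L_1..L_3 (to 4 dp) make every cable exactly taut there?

(1.5000, 8.5000, 9.8615)

cable 1: Δx=0.0000, Δy=1.5000; L_1 = √(Δx²+Δy²) = 1.5000
cable 2: Δx=0.0000, Δy=-8.5000; L_2 = √(Δx²+Δy²) = 8.5000
cable 3: Δx=5.0000, Δy=-8.5000; L_3 = √(Δx²+Δy²) = 9.8615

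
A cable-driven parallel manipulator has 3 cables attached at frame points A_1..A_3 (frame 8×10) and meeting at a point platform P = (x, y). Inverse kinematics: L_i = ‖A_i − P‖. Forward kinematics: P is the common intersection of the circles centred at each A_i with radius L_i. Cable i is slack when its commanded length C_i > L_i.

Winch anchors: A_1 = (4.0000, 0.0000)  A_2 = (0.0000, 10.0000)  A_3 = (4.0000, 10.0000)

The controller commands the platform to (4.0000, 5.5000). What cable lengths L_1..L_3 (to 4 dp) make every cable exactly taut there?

(5.5000, 6.0208, 4.5000)

L_1: Δ = A_1−P = (0.0000, -5.5000) → ‖Δ‖ = √30.2500 = 5.5000
L_2: Δ = A_2−P = (-4.0000, 4.5000) → ‖Δ‖ = √36.2500 = 6.0208
L_3: Δ = A_3−P = (0.0000, 4.5000) → ‖Δ‖ = √20.2500 = 4.5000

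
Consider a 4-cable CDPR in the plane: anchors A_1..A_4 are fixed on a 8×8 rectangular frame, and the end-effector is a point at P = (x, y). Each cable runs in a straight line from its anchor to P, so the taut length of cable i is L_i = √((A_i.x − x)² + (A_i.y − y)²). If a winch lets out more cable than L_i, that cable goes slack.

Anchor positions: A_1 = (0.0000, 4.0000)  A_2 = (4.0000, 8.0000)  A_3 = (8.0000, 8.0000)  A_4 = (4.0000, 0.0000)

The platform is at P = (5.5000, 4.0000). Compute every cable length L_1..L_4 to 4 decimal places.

(5.5000, 4.2720, 4.7170, 4.2720)

L_1: Δ = A_1−P = (-5.5000, 0.0000) → ‖Δ‖ = √30.2500 = 5.5000
L_2: Δ = A_2−P = (-1.5000, 4.0000) → ‖Δ‖ = √18.2500 = 4.2720
L_3: Δ = A_3−P = (2.5000, 4.0000) → ‖Δ‖ = √22.2500 = 4.7170
L_4: Δ = A_4−P = (-1.5000, -4.0000) → ‖Δ‖ = √18.2500 = 4.2720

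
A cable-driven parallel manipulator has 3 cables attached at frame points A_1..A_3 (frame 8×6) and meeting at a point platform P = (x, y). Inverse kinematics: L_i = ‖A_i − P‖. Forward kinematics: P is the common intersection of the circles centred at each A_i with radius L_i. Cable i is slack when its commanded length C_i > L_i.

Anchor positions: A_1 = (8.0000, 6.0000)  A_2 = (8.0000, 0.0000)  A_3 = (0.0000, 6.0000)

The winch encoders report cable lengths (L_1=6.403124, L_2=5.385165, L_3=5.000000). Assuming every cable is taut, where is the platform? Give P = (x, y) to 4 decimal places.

each cable: (A_i−P)·(A_i−P) = L_i²; let k_i = ‖A_i‖²−L_i²
k_1 = 64.0000+36.0000−41.0000 = 59.0000
row 1: 0.0000x + 12.0000y = 24.0000  (k_2=35.0000)
row 2: 16.0000x + 0.0000y = 48.0000  (k_3=11.0000)
Cramer on rows 1–2 → x = 3.0000, y = 2.0000

(3.0000, 2.0000)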